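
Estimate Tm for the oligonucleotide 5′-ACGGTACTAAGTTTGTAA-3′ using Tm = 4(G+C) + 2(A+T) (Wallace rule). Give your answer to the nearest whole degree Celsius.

Base counts: A=6, T=6, G=4, C=2 (length 18).
Tm = 2·(6+6) + 4·(4+2) = 2·12 + 4·6 = 24 + 24 = 48°C.

48°C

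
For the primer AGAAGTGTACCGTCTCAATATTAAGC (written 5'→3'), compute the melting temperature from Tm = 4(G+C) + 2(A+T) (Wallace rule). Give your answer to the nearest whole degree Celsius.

Base counts: A=9, T=7, G=5, C=5 (length 26).
Tm = 2·(9+7) + 4·(5+5) = 2·16 + 4·10 = 32 + 40 = 72°C.

72°C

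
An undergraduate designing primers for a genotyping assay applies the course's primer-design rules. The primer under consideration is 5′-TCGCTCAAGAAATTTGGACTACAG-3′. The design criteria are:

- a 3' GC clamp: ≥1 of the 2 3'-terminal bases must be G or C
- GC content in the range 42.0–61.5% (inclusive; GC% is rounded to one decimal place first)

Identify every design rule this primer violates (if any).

Base counts: A=8, T=6, G=5, C=5 (length 24).
GC clamp: 3' end AG has 1 G/C ✓
GC content: GC 10/24 = 41.7%, outside 42.0–61.5% ✗

Fails: GC content.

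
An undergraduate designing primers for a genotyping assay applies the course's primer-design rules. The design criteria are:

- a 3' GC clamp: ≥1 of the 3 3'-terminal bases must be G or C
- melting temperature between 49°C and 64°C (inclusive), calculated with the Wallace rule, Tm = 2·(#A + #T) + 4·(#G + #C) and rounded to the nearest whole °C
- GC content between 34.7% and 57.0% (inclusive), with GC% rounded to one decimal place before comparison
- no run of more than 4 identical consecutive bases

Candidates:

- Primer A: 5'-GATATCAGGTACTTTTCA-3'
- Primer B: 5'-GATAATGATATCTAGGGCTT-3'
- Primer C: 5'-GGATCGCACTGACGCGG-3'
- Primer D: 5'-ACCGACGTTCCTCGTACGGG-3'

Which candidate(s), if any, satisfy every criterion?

Primer B only.

Primer A (18 nt, A=5 T=7 G=3 C=3): 3' end TCA has 1 G/C ✓; Tm = 2·12 + 4·6 = 48°C, outside 49–64°C ✗; GC 6/18 = 33.3%, outside 34.7–57.0% ✗; longest run = 4 ✓ — fails.
Primer B (20 nt, A=6 T=7 G=5 C=2): 3' end CTT has 1 G/C ✓; Tm = 2·13 + 4·7 = 54°C ✓; GC 7/20 = 35.0% ✓; longest run = 3 ✓ — passes.
Primer C (17 nt, A=3 T=2 G=7 C=5): 3' end CGG has 3 G/C ✓; Tm = 2·5 + 4·12 = 58°C ✓; GC 12/17 = 70.6%, outside 34.7–57.0% ✗; longest run = 2 ✓ — fails.
Primer D (20 nt, A=3 T=4 G=6 C=7): 3' end GGG has 3 G/C ✓; Tm = 2·7 + 4·13 = 66°C, outside 49–64°C ✗; GC 13/20 = 65.0%, outside 34.7–57.0% ✗; longest run = 3 ✓ — fails.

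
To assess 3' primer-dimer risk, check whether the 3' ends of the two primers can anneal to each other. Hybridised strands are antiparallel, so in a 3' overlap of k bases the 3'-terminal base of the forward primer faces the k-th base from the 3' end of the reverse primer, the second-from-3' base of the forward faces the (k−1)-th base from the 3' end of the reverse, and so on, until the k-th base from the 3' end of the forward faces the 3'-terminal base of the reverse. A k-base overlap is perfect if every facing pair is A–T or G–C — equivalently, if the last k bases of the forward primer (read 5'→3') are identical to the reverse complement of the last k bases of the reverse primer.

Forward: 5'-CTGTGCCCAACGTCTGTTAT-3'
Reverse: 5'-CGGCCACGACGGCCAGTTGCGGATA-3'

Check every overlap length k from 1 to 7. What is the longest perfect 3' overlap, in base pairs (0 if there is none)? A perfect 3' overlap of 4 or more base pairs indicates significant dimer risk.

Longest perfect overlap: 3 complementary base pairs; below the dimer-risk threshold (threshold 4).

Last 7 bases (5'→3') — forward …CTGTTAT, reverse …GCGGATA.
Reverse complement of the reverse primer's last 7 bases: TATCCGC; its first k bases are the reverse complement of the reverse primer's last k bases, so a perfect k-base overlap needs the forward primer's last k bases to equal them.
Comparing (forward last k vs required): k=1: T vs T ✓; k=2: AT vs TA ✗; k=3: TAT vs TAT ✓; k=4: TTAT vs TATC ✗; k=5: GTTAT vs TATCC ✗; k=6: TGTTAT vs TATCCG ✗; k=7: CTGTTAT vs TATCCGC ✗.
Perfect overlaps at k = 1, 3; the largest is 3.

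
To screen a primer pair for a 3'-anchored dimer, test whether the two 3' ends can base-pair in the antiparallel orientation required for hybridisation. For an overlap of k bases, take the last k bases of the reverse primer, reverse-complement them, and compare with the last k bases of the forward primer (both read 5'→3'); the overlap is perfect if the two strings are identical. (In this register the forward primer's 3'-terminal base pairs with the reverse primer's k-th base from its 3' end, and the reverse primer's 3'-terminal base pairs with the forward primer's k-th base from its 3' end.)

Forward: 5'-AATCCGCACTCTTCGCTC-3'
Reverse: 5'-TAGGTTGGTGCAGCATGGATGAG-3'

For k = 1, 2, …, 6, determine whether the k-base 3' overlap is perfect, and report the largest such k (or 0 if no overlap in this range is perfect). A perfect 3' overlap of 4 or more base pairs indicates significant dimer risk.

Longest perfect overlap: 3 complementary base pairs; below the dimer-risk threshold (threshold 4).

Last 6 bases (5'→3') — forward …TCGCTC, reverse …GATGAG.
Reverse complement of the reverse primer's last 6 bases: CTCATC; its first k bases are the reverse complement of the reverse primer's last k bases, so a perfect k-base overlap needs the forward primer's last k bases to equal them.
Comparing (forward last k vs required): k=1: C vs C ✓; k=2: TC vs CT ✗; k=3: CTC vs CTC ✓; k=4: GCTC vs CTCA ✗; k=5: CGCTC vs CTCAT ✗; k=6: TCGCTC vs CTCATC ✗.
Perfect overlaps at k = 1, 3; the largest is 3.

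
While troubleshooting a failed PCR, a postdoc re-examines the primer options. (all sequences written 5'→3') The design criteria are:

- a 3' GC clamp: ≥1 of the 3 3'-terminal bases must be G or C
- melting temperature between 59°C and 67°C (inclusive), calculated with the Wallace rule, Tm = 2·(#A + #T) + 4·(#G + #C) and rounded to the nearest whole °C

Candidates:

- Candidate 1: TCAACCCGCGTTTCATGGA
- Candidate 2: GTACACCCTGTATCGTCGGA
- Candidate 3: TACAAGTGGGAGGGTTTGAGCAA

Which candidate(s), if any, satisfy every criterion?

Candidate 1 (19 nt, A=4 T=5 G=4 C=6): 3' end GGA has 2 G/C ✓; Tm = 2·9 + 4·10 = 58°C, outside 59–67°C ✗ — fails.
Candidate 2 (20 nt, A=4 T=5 G=5 C=6): 3' end GGA has 2 G/C ✓; Tm = 2·9 + 4·11 = 62°C ✓ — passes.
Candidate 3 (23 nt, A=7 T=5 G=9 C=2): 3' end CAA has 1 G/C ✓; Tm = 2·12 + 4·11 = 68°C, outside 59–67°C ✗ — fails.

Candidate 2 only.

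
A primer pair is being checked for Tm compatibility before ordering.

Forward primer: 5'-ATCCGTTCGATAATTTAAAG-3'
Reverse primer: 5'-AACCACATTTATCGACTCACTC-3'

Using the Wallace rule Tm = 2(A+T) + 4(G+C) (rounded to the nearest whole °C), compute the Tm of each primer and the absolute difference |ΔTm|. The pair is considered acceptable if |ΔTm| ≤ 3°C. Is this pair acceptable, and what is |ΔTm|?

Forward: A=7 T=7 G=3 C=3 → Tm = 2·14 + 4·6 = 52°C.
Reverse: A=7 T=6 G=1 C=8 → Tm = 2·13 + 4·9 = 62°C.
|ΔTm| = |52 − 62| = 10°C, > 3°C.

|ΔTm| = 10°C; the pair is not acceptable.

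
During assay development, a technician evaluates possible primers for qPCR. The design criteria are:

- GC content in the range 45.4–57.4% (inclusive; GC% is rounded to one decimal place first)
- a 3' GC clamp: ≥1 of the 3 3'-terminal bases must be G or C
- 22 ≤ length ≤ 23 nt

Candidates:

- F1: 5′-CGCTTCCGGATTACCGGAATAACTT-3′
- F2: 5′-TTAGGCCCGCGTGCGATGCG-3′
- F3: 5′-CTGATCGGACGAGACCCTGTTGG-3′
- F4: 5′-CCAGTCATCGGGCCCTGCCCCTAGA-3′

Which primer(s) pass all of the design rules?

None of the candidates satisfy all criteria.

F1 (25 nt, A=6 T=7 G=5 C=7): GC 12/25 = 48.0% ✓; 3' end CTT has 1 G/C ✓; length 25, outside 22–23 ✗ — fails.
F2 (20 nt, A=2 T=4 G=8 C=6): GC 14/20 = 70.0%, outside 45.4–57.4% ✗; 3' end GCG has 3 G/C ✓; length 20, outside 22–23 ✗ — fails.
F3 (23 nt, A=4 T=5 G=8 C=6): GC 14/23 = 60.9%, outside 45.4–57.4% ✗; 3' end TGG has 2 G/C ✓; length 23 ✓ — fails.
F4 (25 nt, A=4 T=4 G=6 C=11): GC 17/25 = 68.0%, outside 45.4–57.4% ✗; 3' end AGA has 1 G/C ✓; length 25, outside 22–23 ✗ — fails.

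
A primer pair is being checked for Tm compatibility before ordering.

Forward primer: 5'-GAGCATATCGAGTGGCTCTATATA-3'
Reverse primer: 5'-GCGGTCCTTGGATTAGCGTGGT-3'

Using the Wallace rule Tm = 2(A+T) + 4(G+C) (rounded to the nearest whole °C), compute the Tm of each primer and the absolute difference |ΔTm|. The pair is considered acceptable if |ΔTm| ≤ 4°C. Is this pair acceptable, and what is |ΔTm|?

Forward: A=7 T=7 G=6 C=4 → Tm = 2·14 + 4·10 = 68°C.
Reverse: A=2 T=7 G=9 C=4 → Tm = 2·9 + 4·13 = 70°C.
|ΔTm| = |68 − 70| = 2°C, ≤ 4°C.

|ΔTm| = 2°C; the pair is acceptable.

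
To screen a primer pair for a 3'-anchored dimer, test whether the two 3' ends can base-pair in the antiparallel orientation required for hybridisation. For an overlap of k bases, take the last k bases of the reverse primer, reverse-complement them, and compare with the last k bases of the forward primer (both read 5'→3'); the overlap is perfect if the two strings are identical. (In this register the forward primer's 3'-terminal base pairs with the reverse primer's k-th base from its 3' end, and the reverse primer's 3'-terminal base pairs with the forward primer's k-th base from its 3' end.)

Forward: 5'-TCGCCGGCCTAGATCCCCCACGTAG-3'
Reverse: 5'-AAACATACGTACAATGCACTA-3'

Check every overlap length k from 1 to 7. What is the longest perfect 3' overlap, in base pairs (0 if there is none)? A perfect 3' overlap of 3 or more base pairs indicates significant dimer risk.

Longest perfect overlap: 3 complementary base pairs; significant dimer risk (threshold 3).

Last 7 bases (5'→3') — forward …CACGTAG, reverse …TGCACTA.
Reverse complement of the reverse primer's last 7 bases: TAGTGCA; its first k bases are the reverse complement of the reverse primer's last k bases, so a perfect k-base overlap needs the forward primer's last k bases to equal them.
Comparing (forward last k vs required): k=1: G vs T ✗; k=2: AG vs TA ✗; k=3: TAG vs TAG ✓; k=4: GTAG vs TAGT ✗; k=5: CGTAG vs TAGTG ✗; k=6: ACGTAG vs TAGTGC ✗; k=7: CACGTAG vs TAGTGCA ✗.
Only k = 3 is perfect, so the longest perfect 3' overlap is 3.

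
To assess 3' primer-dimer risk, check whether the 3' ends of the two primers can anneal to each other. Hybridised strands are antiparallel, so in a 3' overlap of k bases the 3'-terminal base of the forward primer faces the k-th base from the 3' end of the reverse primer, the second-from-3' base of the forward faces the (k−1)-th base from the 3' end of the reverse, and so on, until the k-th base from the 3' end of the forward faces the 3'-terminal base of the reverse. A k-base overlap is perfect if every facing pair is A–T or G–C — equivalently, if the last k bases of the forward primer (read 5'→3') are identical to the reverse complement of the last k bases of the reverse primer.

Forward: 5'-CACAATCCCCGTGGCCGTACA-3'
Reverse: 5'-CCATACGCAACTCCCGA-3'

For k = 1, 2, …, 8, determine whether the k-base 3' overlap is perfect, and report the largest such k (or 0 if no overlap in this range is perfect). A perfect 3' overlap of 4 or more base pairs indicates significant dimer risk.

Longest perfect overlap: 0 complementary base pairs; below the dimer-risk threshold (threshold 4).

Last 8 bases (5'→3') — forward …GCCGTACA, reverse …ACTCCCGA.
Reverse complement of the reverse primer's last 8 bases: TCGGGAGT; its first k bases are the reverse complement of the reverse primer's last k bases, so a perfect k-base overlap needs the forward primer's last k bases to equal them.
Comparing (forward last k vs required): k=1: A vs T ✗; k=2: CA vs TC ✗; k=3: ACA vs TCG ✗; k=4: TACA vs TCGG ✗; k=5: GTACA vs TCGGG ✗; k=6: CGTACA vs TCGGGA ✗; k=7: CCGTACA vs TCGGGAG ✗; k=8: GCCGTACA vs TCGGGAGT ✗.
No overlap length from 1 to 8 is perfect, so the longest perfect 3' overlap is 0.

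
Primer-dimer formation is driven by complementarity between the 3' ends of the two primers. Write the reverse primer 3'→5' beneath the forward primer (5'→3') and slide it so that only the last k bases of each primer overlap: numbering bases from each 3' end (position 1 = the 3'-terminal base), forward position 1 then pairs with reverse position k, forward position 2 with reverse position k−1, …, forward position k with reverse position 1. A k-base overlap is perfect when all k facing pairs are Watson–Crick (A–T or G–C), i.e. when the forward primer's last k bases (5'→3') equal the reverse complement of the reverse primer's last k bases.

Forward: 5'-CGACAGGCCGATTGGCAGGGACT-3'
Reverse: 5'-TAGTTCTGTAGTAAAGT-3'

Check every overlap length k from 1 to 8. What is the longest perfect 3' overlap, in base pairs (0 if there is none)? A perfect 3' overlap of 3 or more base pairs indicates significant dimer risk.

Last 8 bases (5'→3') — forward …CAGGGACT, reverse …AGTAAAGT.
Reverse complement of the reverse primer's last 8 bases: ACTTTACT; its first k bases are the reverse complement of the reverse primer's last k bases, so a perfect k-base overlap needs the forward primer's last k bases to equal them.
Comparing (forward last k vs required): k=1: T vs A ✗; k=2: CT vs AC ✗; k=3: ACT vs ACT ✓; k=4: GACT vs ACTT ✗; k=5: GGACT vs ACTTT ✗; k=6: GGGACT vs ACTTTA ✗; k=7: AGGGACT vs ACTTTAC ✗; k=8: CAGGGACT vs ACTTTACT ✗.
Only k = 3 is perfect, so the longest perfect 3' overlap is 3.

Longest perfect overlap: 3 complementary base pairs; significant dimer risk (threshold 3).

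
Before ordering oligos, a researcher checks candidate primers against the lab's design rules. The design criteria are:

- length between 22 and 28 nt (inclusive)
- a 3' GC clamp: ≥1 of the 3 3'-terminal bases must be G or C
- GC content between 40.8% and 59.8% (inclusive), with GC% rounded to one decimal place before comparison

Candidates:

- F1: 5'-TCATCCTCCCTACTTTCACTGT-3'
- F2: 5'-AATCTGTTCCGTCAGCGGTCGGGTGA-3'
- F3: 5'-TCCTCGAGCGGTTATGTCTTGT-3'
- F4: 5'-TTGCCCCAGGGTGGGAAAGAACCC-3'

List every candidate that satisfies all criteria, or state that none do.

F1 (22 nt, A=3 T=9 G=1 C=9): length 22 ✓; 3' end TGT has 1 G/C ✓; GC 10/22 = 45.5% ✓ — passes.
F2 (26 nt, A=4 T=7 G=9 C=6): length 26 ✓; 3' end TGA has 1 G/C ✓; GC 15/26 = 57.7% ✓ — passes.
F3 (22 nt, A=2 T=9 G=6 C=5): length 22 ✓; 3' end TGT has 1 G/C ✓; GC 11/22 = 50.0% ✓ — passes.
F4 (24 nt, A=6 T=3 G=8 C=7): length 24 ✓; 3' end CCC has 3 G/C ✓; GC 15/24 = 62.5%, outside 40.8–59.8% ✗ — fails.

F1, F2 and F3.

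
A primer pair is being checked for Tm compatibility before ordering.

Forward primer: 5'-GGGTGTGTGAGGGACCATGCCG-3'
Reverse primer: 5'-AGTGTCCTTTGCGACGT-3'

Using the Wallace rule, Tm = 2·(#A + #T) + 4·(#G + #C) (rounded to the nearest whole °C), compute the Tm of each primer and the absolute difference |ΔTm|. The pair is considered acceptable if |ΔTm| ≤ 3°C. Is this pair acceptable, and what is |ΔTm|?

|ΔTm| = 22°C; the pair is not acceptable.

Forward: A=3 T=4 G=11 C=4 → Tm = 2·7 + 4·15 = 74°C.
Reverse: A=2 T=6 G=5 C=4 → Tm = 2·8 + 4·9 = 52°C.
|ΔTm| = |74 − 52| = 22°C, > 3°C.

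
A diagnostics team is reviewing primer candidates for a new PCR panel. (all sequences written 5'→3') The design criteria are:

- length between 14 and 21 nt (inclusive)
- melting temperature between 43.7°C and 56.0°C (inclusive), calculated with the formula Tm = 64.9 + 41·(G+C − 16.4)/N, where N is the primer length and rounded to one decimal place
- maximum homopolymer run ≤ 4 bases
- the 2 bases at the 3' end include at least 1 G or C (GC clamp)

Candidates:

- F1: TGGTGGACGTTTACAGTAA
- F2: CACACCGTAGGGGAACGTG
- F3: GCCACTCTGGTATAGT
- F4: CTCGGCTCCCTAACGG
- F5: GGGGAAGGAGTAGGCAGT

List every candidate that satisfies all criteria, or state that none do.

F2, F4 and F5.

F1 (19 nt, A=5 T=6 G=6 C=2): length 19 ✓; Tm = 64.9 + 41·(8 − 16.4)/19 = 46.8°C ✓; longest run = 3 ✓; 3' end AA has 0 G/C, need ≥1 ✗ — fails.
F2 (19 nt, A=5 T=2 G=7 C=5): length 19 ✓; Tm = 64.9 + 41·(12 − 16.4)/19 = 55.4°C ✓; longest run = 4 ✓; 3' end TG has 1 G/C ✓ — passes.
F3 (16 nt, A=3 T=5 G=4 C=4): length 16 ✓; Tm = 64.9 + 41·(8 − 16.4)/16 = 43.4°C, outside 43.7–56.0°C ✗; longest run = 2 ✓; 3' end GT has 1 G/C ✓ — fails.
F4 (16 nt, A=2 T=3 G=4 C=7): length 16 ✓; Tm = 64.9 + 41·(11 − 16.4)/16 = 51.1°C ✓; longest run = 3 ✓; 3' end GG has 2 G/C ✓ — passes.
F5 (18 nt, A=5 T=2 G=10 C=1): length 18 ✓; Tm = 64.9 + 41·(11 − 16.4)/18 = 52.6°C ✓; longest run = 4 ✓; 3' end GT has 1 G/C ✓ — passes.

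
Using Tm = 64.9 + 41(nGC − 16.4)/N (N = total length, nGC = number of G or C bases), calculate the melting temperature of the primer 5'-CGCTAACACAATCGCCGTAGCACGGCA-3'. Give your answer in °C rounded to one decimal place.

Base counts: A=8, T=3, G=6, C=10; G+C = 16, N = 27.
Tm = 64.9 + 41·(16 − 16.4)/27 = 64.9 + -16.40/27 = 64.3°C.

64.3°C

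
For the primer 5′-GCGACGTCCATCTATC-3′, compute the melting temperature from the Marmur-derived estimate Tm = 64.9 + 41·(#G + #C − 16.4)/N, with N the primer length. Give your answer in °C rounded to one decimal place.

45.9°C

Base counts: A=3, T=4, G=3, C=6; G+C = 9, N = 16.
Tm = 64.9 + 41·(9 − 16.4)/16 = 64.9 + -303.40/16 = 45.9°C.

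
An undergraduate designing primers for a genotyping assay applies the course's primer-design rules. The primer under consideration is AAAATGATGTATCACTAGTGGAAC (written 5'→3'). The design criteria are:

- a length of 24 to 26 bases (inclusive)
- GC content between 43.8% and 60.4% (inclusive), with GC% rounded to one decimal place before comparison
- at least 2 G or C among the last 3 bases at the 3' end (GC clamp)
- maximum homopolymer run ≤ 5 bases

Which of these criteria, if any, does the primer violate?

Fails: GC content, GC clamp.

Base counts: A=10, T=6, G=5, C=3 (length 24).
length: length 24 ✓
GC content: GC 8/24 = 33.3%, outside 43.8–60.4% ✗
GC clamp: 3' end AAC has 1 G/C, need ≥2 ✗
homopolymer run: longest run = 4 ✓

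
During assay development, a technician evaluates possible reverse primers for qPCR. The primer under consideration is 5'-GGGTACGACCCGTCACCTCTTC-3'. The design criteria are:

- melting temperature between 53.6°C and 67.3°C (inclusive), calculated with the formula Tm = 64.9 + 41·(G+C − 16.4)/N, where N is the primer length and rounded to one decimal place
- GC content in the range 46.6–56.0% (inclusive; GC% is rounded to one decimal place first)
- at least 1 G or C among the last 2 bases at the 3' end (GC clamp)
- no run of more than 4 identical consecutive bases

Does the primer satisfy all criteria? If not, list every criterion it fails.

Fails: GC content.

Base counts: A=3, T=5, G=5, C=9 (length 22).
Tm: Tm = 64.9 + 41·(14 − 16.4)/22 = 60.4°C ✓
GC content: GC 14/22 = 63.6%, outside 46.6–56.0% ✗
GC clamp: 3' end TC has 1 G/C ✓
homopolymer run: longest run = 3 ✓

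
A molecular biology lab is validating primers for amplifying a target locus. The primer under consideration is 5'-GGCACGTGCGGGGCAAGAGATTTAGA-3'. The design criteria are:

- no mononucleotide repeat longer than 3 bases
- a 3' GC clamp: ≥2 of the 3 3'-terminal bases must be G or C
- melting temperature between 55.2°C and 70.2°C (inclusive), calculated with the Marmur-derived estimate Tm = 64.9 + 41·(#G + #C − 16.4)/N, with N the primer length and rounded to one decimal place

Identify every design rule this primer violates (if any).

Fails: homopolymer run, GC clamp.

Base counts: A=7, T=4, G=11, C=4 (length 26).
homopolymer run: longest run = 4, exceeds 3 ✗
GC clamp: 3' end AGA has 1 G/C, need ≥2 ✗
Tm: Tm = 64.9 + 41·(15 − 16.4)/26 = 62.7°C ✓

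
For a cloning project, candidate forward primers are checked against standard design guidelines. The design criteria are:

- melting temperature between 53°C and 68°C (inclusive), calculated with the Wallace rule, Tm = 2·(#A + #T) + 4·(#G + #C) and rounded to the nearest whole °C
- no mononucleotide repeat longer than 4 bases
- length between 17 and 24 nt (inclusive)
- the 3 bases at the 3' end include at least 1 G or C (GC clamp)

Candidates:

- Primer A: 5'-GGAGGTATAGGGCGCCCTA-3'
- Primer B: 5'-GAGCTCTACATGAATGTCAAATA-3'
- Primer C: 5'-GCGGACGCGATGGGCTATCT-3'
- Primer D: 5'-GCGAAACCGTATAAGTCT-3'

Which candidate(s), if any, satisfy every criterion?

Primer A and Primer C.

Primer A (19 nt, A=4 T=3 G=8 C=4): Tm = 2·7 + 4·12 = 62°C ✓; longest run = 3 ✓; length 19 ✓; 3' end CTA has 1 G/C ✓ — passes.
Primer B (23 nt, A=9 T=6 G=4 C=4): Tm = 2·15 + 4·8 = 62°C ✓; longest run = 3 ✓; length 23 ✓; 3' end ATA has 0 G/C, need ≥1 ✗ — fails.
Primer C (20 nt, A=3 T=4 G=8 C=5): Tm = 2·7 + 4·13 = 66°C ✓; longest run = 3 ✓; length 20 ✓; 3' end TCT has 1 G/C ✓ — passes.
Primer D (18 nt, A=6 T=4 G=4 C=4): Tm = 2·10 + 4·8 = 52°C, outside 53–68°C ✗; longest run = 3 ✓; length 18 ✓; 3' end TCT has 1 G/C ✓ — fails.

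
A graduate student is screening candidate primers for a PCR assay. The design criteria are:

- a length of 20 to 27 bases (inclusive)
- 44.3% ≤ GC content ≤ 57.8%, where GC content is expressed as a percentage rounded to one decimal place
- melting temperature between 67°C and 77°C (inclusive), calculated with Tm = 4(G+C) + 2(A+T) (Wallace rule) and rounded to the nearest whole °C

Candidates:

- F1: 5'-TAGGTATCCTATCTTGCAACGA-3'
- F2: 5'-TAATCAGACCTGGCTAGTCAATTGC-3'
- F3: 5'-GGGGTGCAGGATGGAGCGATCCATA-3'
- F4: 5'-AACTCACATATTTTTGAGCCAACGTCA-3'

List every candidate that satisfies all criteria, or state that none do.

None of the candidates satisfy all criteria.

F1 (22 nt, A=6 T=7 G=4 C=5): length 22 ✓; GC 9/22 = 40.9%, outside 44.3–57.8% ✗; Tm = 2·13 + 4·9 = 62°C, outside 67–77°C ✗ — fails.
F2 (25 nt, A=7 T=7 G=5 C=6): length 25 ✓; GC 11/25 = 44.0%, outside 44.3–57.8% ✗; Tm = 2·14 + 4·11 = 72°C ✓ — fails.
F3 (25 nt, A=6 T=4 G=11 C=4): length 25 ✓; GC 15/25 = 60.0%, outside 44.3–57.8% ✗; Tm = 2·10 + 4·15 = 80°C, outside 67–77°C ✗ — fails.
F4 (27 nt, A=9 T=8 G=3 C=7): length 27 ✓; GC 10/27 = 37.0%, outside 44.3–57.8% ✗; Tm = 2·17 + 4·10 = 74°C ✓ — fails.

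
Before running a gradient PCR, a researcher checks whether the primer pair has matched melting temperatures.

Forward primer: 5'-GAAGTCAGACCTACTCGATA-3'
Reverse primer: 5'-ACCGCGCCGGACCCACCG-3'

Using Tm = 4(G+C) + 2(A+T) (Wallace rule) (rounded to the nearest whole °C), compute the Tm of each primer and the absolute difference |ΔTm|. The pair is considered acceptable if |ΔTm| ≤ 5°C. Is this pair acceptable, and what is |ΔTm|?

|ΔTm| = 8°C; the pair is not acceptable.

Forward: A=7 T=4 G=4 C=5 → Tm = 2·11 + 4·9 = 58°C.
Reverse: A=3 T=0 G=5 C=10 → Tm = 2·3 + 4·15 = 66°C.
|ΔTm| = |58 − 66| = 8°C, > 5°C.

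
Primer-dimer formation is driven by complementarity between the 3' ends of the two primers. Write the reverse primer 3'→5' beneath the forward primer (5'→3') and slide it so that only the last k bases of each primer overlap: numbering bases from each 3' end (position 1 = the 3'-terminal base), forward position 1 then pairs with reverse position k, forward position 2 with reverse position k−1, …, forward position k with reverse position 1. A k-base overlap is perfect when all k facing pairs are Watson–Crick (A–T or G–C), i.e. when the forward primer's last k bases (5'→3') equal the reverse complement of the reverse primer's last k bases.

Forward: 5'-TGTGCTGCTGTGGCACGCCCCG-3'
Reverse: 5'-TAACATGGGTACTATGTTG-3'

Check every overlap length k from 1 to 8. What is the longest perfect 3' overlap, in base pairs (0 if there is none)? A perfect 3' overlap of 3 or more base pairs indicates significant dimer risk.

Longest perfect overlap: 0 complementary base pairs; below the dimer-risk threshold (threshold 3).

Last 8 bases (5'→3') — forward …ACGCCCCG, reverse …CTATGTTG.
Reverse complement of the reverse primer's last 8 bases: CAACATAG; its first k bases are the reverse complement of the reverse primer's last k bases, so a perfect k-base overlap needs the forward primer's last k bases to equal them.
Comparing (forward last k vs required): k=1: G vs C ✗; k=2: CG vs CA ✗; k=3: CCG vs CAA ✗; k=4: CCCG vs CAAC ✗; k=5: CCCCG vs CAACA ✗; k=6: GCCCCG vs CAACAT ✗; k=7: CGCCCCG vs CAACATA ✗; k=8: ACGCCCCG vs CAACATAG ✗.
No overlap length from 1 to 8 is perfect, so the longest perfect 3' overlap is 0.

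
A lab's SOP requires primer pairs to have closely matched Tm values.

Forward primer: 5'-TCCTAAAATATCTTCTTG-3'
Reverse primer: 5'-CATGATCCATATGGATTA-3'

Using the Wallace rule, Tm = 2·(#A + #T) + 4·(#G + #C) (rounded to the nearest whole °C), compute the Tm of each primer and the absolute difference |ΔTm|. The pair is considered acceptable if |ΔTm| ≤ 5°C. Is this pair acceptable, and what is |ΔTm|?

Forward: A=5 T=8 G=1 C=4 → Tm = 2·13 + 4·5 = 46°C.
Reverse: A=6 T=6 G=3 C=3 → Tm = 2·12 + 4·6 = 48°C.
|ΔTm| = |46 − 48| = 2°C, ≤ 5°C.

|ΔTm| = 2°C; the pair is acceptable.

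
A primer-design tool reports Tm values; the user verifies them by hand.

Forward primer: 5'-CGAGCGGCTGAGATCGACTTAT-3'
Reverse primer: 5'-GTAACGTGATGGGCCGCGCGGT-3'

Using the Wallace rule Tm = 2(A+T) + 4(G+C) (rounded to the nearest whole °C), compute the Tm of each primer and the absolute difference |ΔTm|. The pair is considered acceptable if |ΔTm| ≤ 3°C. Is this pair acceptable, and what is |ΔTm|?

Forward: A=5 T=5 G=7 C=5 → Tm = 2·10 + 4·12 = 68°C.
Reverse: A=3 T=4 G=10 C=5 → Tm = 2·7 + 4·15 = 74°C.
|ΔTm| = |68 − 74| = 6°C, > 3°C.

|ΔTm| = 6°C; the pair is not acceptable.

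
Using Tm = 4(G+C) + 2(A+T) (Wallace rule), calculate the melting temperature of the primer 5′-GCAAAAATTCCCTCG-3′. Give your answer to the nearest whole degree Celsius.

44°C

Base counts: A=5, T=3, G=2, C=5 (length 15).
Tm = 2·(5+3) + 4·(2+5) = 2·8 + 4·7 = 16 + 28 = 44°C.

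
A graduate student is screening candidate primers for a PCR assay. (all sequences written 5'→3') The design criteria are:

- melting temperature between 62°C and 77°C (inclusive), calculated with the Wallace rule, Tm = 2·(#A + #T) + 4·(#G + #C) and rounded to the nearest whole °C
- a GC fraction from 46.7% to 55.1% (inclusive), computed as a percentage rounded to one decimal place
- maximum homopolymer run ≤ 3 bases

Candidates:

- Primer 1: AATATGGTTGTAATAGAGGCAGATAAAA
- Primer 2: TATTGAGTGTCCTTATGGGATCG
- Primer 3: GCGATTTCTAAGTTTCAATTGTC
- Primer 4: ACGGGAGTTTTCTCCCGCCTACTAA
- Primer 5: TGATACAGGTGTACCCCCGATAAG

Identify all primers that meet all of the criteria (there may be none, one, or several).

None of the candidates satisfy all criteria.

Primer 1 (28 nt, A=13 T=7 G=7 C=1): Tm = 2·20 + 4·8 = 72°C ✓; GC 8/28 = 28.6%, outside 46.7–55.1% ✗; longest run = 4, exceeds 3 ✗ — fails.
Primer 2 (23 nt, A=4 T=9 G=7 C=3): Tm = 2·13 + 4·10 = 66°C ✓; GC 10/23 = 43.5%, outside 46.7–55.1% ✗; longest run = 3 ✓ — fails.
Primer 3 (23 nt, A=5 T=10 G=4 C=4): Tm = 2·15 + 4·8 = 62°C ✓; GC 8/23 = 34.8%, outside 46.7–55.1% ✗; longest run = 3 ✓ — fails.
Primer 4 (25 nt, A=5 T=7 G=5 C=8): Tm = 2·12 + 4·13 = 76°C ✓; GC 13/25 = 52.0% ✓; longest run = 4, exceeds 3 ✗ — fails.
Primer 5 (24 nt, A=7 T=5 G=6 C=6): Tm = 2·12 + 4·12 = 72°C ✓; GC 12/24 = 50.0% ✓; longest run = 5, exceeds 3 ✗ — fails.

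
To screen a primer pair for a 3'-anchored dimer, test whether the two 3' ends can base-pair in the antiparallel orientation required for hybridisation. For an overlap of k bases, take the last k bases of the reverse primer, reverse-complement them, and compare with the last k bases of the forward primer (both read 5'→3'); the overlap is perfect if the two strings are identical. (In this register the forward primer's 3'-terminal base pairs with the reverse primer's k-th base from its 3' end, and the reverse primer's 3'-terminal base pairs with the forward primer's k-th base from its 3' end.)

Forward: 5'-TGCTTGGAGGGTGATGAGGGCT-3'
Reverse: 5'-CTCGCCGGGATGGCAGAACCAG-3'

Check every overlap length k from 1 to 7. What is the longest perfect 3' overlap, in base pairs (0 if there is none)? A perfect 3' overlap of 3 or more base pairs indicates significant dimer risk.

Last 7 bases (5'→3') — forward …GAGGGCT, reverse …GAACCAG.
Reverse complement of the reverse primer's last 7 bases: CTGGTTC; its first k bases are the reverse complement of the reverse primer's last k bases, so a perfect k-base overlap needs the forward primer's last k bases to equal them.
Comparing (forward last k vs required): k=1: T vs C ✗; k=2: CT vs CT ✓; k=3: GCT vs CTG ✗; k=4: GGCT vs CTGG ✗; k=5: GGGCT vs CTGGT ✗; k=6: AGGGCT vs CTGGTT ✗; k=7: GAGGGCT vs CTGGTTC ✗.
Only k = 2 is perfect, so the longest perfect 3' overlap is 2.

Longest perfect overlap: 2 complementary base pairs; below the dimer-risk threshold (threshold 3).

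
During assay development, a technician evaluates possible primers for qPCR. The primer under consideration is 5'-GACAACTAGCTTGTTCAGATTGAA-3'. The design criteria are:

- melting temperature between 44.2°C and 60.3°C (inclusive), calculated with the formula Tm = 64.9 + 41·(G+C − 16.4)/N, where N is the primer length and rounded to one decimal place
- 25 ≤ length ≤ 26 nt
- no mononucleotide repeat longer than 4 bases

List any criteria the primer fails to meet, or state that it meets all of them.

Base counts: A=8, T=7, G=5, C=4 (length 24).
Tm: Tm = 64.9 + 41·(9 − 16.4)/24 = 52.3°C ✓
length: length 24, outside 25–26 ✗
homopolymer run: longest run = 2 ✓

Fails: length.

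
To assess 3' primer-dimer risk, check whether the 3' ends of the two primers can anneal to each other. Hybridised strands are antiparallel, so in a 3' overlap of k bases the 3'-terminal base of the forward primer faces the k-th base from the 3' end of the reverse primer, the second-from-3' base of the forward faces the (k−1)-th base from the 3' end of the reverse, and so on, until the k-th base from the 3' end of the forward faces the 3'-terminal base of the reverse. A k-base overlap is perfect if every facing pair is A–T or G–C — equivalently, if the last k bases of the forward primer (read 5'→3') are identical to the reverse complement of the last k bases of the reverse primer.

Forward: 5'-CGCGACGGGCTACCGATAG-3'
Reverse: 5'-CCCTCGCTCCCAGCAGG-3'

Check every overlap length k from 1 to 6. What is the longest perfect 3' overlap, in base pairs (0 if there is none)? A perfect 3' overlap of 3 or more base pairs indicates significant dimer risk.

Last 6 bases (5'→3') — forward …CGATAG, reverse …AGCAGG.
Reverse complement of the reverse primer's last 6 bases: CCTGCT; its first k bases are the reverse complement of the reverse primer's last k bases, so a perfect k-base overlap needs the forward primer's last k bases to equal them.
Comparing (forward last k vs required): k=1: G vs C ✗; k=2: AG vs CC ✗; k=3: TAG vs CCT ✗; k=4: ATAG vs CCTG ✗; k=5: GATAG vs CCTGC ✗; k=6: CGATAG vs CCTGCT ✗.
No overlap length from 1 to 6 is perfect, so the longest perfect 3' overlap is 0.

Longest perfect overlap: 0 complementary base pairs; below the dimer-risk threshold (threshold 3).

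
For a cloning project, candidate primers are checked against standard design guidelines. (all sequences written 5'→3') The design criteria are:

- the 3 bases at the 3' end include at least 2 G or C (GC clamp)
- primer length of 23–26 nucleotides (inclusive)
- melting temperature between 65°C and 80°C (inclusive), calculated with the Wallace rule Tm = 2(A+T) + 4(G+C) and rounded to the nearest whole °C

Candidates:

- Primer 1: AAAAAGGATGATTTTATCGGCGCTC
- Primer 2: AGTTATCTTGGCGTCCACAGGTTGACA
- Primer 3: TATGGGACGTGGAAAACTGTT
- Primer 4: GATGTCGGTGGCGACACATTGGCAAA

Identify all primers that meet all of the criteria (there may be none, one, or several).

Primer 1 (25 nt, A=8 T=7 G=6 C=4): 3' end CTC has 2 G/C ✓; length 25 ✓; Tm = 2·15 + 4·10 = 70°C ✓ — passes.
Primer 2 (27 nt, A=6 T=8 G=7 C=6): 3' end ACA has 1 G/C, need ≥2 ✗; length 27, outside 23–26 ✗; Tm = 2·14 + 4·13 = 80°C ✓ — fails.
Primer 3 (21 nt, A=6 T=6 G=7 C=2): 3' end GTT has 1 G/C, need ≥2 ✗; length 21, outside 23–26 ✗; Tm = 2·12 + 4·9 = 60°C, outside 65–80°C ✗ — fails.
Primer 4 (26 nt, A=7 T=5 G=9 C=5): 3' end AAA has 0 G/C, need ≥2 ✗; length 26 ✓; Tm = 2·12 + 4·14 = 80°C ✓ — fails.

Primer 1 only.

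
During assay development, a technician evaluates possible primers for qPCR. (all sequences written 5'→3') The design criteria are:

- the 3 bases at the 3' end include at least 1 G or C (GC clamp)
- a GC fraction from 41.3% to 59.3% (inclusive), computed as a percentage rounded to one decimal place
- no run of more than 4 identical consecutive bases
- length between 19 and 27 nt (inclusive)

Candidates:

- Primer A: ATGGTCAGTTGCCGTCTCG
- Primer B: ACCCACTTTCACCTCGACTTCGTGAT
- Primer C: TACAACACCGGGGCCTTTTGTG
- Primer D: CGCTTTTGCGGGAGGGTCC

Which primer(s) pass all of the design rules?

Primer A (19 nt, A=2 T=6 G=6 C=5): 3' end TCG has 2 G/C ✓; GC 11/19 = 57.9% ✓; longest run = 2 ✓; length 19 ✓ — passes.
Primer B (26 nt, A=5 T=8 G=3 C=10): 3' end GAT has 1 G/C ✓; GC 13/26 = 50.0% ✓; longest run = 3 ✓; length 26 ✓ — passes.
Primer C (22 nt, A=4 T=6 G=6 C=6): 3' end GTG has 2 G/C ✓; GC 12/22 = 54.5% ✓; longest run = 4 ✓; length 22 ✓ — passes.
Primer D (19 nt, A=1 T=5 G=8 C=5): 3' end TCC has 2 G/C ✓; GC 13/19 = 68.4%, outside 41.3–59.3% ✗; longest run = 4 ✓; length 19 ✓ — fails.

Primer A, Primer B and Primer C.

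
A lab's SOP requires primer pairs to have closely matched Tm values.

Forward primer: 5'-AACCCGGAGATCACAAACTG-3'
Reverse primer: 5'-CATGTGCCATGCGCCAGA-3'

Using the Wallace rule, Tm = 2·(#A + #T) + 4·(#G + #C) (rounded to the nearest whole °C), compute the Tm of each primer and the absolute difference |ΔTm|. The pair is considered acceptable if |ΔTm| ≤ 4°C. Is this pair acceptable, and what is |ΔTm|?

|ΔTm| = 2°C; the pair is acceptable.

Forward: A=8 T=2 G=4 C=6 → Tm = 2·10 + 4·10 = 60°C.
Reverse: A=4 T=3 G=5 C=6 → Tm = 2·7 + 4·11 = 58°C.
|ΔTm| = |60 − 58| = 2°C, ≤ 4°C.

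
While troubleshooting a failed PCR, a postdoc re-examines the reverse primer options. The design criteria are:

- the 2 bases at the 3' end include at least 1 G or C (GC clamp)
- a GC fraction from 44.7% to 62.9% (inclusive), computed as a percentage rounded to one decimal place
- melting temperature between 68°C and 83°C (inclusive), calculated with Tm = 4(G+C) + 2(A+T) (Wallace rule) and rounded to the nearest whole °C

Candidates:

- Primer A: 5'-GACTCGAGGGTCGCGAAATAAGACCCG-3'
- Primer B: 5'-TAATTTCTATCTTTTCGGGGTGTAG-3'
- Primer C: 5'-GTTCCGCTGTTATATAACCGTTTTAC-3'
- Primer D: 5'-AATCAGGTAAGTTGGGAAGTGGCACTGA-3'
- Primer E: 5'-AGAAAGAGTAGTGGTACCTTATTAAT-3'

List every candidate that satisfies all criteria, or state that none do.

Primer A (27 nt, A=8 T=3 G=9 C=7): 3' end CG has 2 G/C ✓; GC 16/27 = 59.3% ✓; Tm = 2·11 + 4·16 = 86°C, outside 68–83°C ✗ — fails.
Primer B (25 nt, A=4 T=12 G=6 C=3): 3' end AG has 1 G/C ✓; GC 9/25 = 36.0%, outside 44.7–62.9% ✗; Tm = 2·16 + 4·9 = 68°C ✓ — fails.
Primer C (26 nt, A=5 T=11 G=4 C=6): 3' end AC has 1 G/C ✓; GC 10/26 = 38.5%, outside 44.7–62.9% ✗; Tm = 2·16 + 4·10 = 72°C ✓ — fails.
Primer D (28 nt, A=9 T=6 G=10 C=3): 3' end GA has 1 G/C ✓; GC 13/28 = 46.4% ✓; Tm = 2·15 + 4·13 = 82°C ✓ — passes.
Primer E (26 nt, A=10 T=8 G=6 C=2): 3' end AT has 0 G/C, need ≥1 ✗; GC 8/26 = 30.8%, outside 44.7–62.9% ✗; Tm = 2·18 + 4·8 = 68°C ✓ — fails.

Primer D only.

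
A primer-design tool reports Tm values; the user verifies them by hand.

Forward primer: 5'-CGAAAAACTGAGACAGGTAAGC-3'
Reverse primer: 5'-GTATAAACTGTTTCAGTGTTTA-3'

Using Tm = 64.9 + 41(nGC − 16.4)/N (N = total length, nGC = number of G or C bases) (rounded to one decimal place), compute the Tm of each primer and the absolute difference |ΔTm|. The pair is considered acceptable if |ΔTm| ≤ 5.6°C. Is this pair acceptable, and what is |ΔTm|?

|ΔTm| = 7.5°C; the pair is not acceptable.

Forward: G+C = 10, N = 22 → Tm = 64.9 + 41·(10 − 16.4)/22 = 53.0°C.
Reverse: G+C = 6, N = 22 → Tm = 64.9 + 41·(6 − 16.4)/22 = 45.5°C.
|ΔTm| = |53.0 − 45.5| = 7.5°C, > 5.6°C.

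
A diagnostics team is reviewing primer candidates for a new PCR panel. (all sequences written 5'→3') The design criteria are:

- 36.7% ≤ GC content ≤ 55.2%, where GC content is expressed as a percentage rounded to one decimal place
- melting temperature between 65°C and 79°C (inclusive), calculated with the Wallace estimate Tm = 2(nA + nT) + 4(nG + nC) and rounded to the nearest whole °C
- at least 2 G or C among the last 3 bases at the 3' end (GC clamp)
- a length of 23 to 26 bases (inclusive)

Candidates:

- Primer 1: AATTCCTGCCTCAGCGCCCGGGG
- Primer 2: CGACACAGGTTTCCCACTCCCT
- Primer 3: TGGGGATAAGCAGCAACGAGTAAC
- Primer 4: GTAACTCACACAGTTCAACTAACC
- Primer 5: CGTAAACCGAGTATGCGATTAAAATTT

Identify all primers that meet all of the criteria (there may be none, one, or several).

Primer 4 only.

Primer 1 (23 nt, A=3 T=4 G=7 C=9): GC 16/23 = 69.6%, outside 36.7–55.2% ✗; Tm = 2·7 + 4·16 = 78°C ✓; 3' end GGG has 3 G/C ✓; length 23 ✓ — fails.
Primer 2 (22 nt, A=4 T=5 G=3 C=10): GC 13/22 = 59.1%, outside 36.7–55.2% ✗; Tm = 2·9 + 4·13 = 70°C ✓; 3' end CCT has 2 G/C ✓; length 22, outside 23–26 ✗ — fails.
Primer 3 (24 nt, A=9 T=3 G=8 C=4): GC 12/24 = 50.0% ✓; Tm = 2·12 + 4·12 = 72°C ✓; 3' end AAC has 1 G/C, need ≥2 ✗; length 24 ✓ — fails.
Primer 4 (24 nt, A=9 T=5 G=2 C=8): GC 10/24 = 41.7% ✓; Tm = 2·14 + 4·10 = 68°C ✓; 3' end ACC has 2 G/C ✓; length 24 ✓ — passes.
Primer 5 (27 nt, A=10 T=8 G=5 C=4): GC 9/27 = 33.3%, outside 36.7–55.2% ✗; Tm = 2·18 + 4·9 = 72°C ✓; 3' end TTT has 0 G/C, need ≥2 ✗; length 27, outside 23–26 ✗ — fails.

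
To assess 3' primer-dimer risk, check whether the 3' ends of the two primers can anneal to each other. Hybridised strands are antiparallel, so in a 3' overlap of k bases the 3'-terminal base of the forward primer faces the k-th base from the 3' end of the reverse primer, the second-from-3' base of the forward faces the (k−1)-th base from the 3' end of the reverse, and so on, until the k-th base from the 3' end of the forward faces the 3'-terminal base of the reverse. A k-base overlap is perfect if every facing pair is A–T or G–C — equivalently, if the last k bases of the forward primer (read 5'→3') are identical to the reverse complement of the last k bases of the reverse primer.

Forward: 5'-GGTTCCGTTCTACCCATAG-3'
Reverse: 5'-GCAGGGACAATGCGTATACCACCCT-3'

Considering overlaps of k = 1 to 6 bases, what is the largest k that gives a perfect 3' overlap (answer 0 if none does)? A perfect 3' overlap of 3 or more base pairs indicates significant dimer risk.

Longest perfect overlap: 2 complementary base pairs; below the dimer-risk threshold (threshold 3).

Last 6 bases (5'→3') — forward …CCATAG, reverse …CACCCT.
Reverse complement of the reverse primer's last 6 bases: AGGGTG; its first k bases are the reverse complement of the reverse primer's last k bases, so a perfect k-base overlap needs the forward primer's last k bases to equal them.
Comparing (forward last k vs required): k=1: G vs A ✗; k=2: AG vs AG ✓; k=3: TAG vs AGG ✗; k=4: ATAG vs AGGG ✗; k=5: CATAG vs AGGGT ✗; k=6: CCATAG vs AGGGTG ✗.
Only k = 2 is perfect, so the longest perfect 3' overlap is 2.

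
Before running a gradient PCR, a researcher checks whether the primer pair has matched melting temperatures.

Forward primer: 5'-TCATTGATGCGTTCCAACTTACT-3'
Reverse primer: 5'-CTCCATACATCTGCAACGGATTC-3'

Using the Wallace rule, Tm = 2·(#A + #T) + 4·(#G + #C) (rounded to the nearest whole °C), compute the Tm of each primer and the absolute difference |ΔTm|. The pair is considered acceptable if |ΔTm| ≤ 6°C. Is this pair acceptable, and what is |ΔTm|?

|ΔTm| = 4°C; the pair is acceptable.

Forward: A=5 T=9 G=3 C=6 → Tm = 2·14 + 4·9 = 64°C.
Reverse: A=6 T=6 G=3 C=8 → Tm = 2·12 + 4·11 = 68°C.
|ΔTm| = |64 − 68| = 4°C, ≤ 6°C.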